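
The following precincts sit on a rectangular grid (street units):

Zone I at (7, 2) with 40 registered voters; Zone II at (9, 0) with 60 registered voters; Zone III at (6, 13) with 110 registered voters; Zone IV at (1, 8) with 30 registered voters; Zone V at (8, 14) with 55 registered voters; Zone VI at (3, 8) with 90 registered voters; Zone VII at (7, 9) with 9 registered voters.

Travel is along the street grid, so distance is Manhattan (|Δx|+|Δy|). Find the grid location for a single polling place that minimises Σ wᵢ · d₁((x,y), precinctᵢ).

(6, 8)

Manhattan distance separates: Σwᵢ(|x−xᵢ|+|y−yᵢ|) = Σwᵢ|x−xᵢ| + Σwᵢ|y−yᵢ|, so x and y are optimised independently as 1-D weighted medians.
Total weight W = 394; half = 197.
x-coordinate, sorted with cumulative weight:
  x=1 (Zone IV, w=30) cum 30
  x=3 (Zone VI, w=90) cum 120
  x=6 (Zone III, w=110) cum 230  ← median
  x=7 (Zone I, w=40) cum 270
  x=7 (Zone VII, w=9) cum 279
  x=8 (Zone V, w=55) cum 334
  x=9 (Zone II, w=60) cum 394
⇒ x* = 6
y-coordinate, sorted with cumulative weight:
  y=0 (Zone II, w=60) cum 60
  y=2 (Zone I, w=40) cum 100
  y=8 (Zone IV, w=30) cum 130
  y=8 (Zone VI, w=90) cum 220  ← median
  y=9 (Zone VII, w=9) cum 229
  y=13 (Zone III, w=110) cum 339
  y=14 (Zone V, w=55) cum 394
⇒ y* = 8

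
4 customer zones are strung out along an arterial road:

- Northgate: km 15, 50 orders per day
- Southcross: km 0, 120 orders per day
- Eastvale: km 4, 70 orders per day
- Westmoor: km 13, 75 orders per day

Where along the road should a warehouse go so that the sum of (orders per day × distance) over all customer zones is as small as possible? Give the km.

x = 4

For a sum of weighted absolute distances on a line, the optimum is the weighted median (not the mean). Total weight W = 315; half-weight = 157.5.
Sort by position and accumulate weight:
  km 0 (Southcross, w=120) → cum 120
  km 4 (Eastvale, w=70) → cum 190  ≥ 157.5 → median here
  km 13 (Westmoor, w=75) → cum 265
  km 15 (Northgate, w=50) → cum 315
Optimal location: km 4.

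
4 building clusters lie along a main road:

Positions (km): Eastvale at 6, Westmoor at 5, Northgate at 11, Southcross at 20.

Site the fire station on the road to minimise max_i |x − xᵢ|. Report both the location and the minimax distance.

location 12.5, max distance 7.5

The 1-center on a line is the midpoint of the two extreme points: leftmost at 5, rightmost at 20.
Optimal location = (5 + 20)/2 = 12.5; maximum distance = (20 − 5)/2 = 7.5.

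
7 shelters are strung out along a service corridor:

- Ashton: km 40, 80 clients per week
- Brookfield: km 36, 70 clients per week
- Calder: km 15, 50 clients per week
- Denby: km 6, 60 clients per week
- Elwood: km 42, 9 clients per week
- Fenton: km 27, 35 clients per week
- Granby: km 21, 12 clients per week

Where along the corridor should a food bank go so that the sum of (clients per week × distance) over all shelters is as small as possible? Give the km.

x = 36

For a sum of weighted absolute distances on a line, the optimum is the weighted median (not the mean). Total weight W = 316; half-weight = 158.
Sort by position and accumulate weight:
  km 6 (Denby, w=60) → cum 60
  km 15 (Calder, w=50) → cum 110
  km 21 (Granby, w=12) → cum 122
  km 27 (Fenton, w=35) → cum 157
  km 36 (Brookfield, w=70) → cum 227  ≥ 158 → median here
  km 40 (Ashton, w=80) → cum 307
  km 42 (Elwood, w=9) → cum 316
Optimal location: km 36.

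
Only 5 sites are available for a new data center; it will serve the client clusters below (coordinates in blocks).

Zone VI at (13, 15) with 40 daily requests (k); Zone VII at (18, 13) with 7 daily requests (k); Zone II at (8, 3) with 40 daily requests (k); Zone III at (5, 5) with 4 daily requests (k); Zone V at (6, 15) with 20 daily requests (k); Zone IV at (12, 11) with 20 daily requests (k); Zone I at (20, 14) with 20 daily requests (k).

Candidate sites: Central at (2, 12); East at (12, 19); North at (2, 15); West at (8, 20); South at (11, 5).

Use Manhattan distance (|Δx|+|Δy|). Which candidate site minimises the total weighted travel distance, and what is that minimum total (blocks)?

South, total 1609 blocks

Total weighted distance at each candidate:
  Central (2, 12): total = 2079
  East (12, 19): total = 1788
  North (2, 15): total = 2078
  West (8, 20): total = 2031
  South (11, 5): total = 1609
Minimum is at South with total 1609 blocks.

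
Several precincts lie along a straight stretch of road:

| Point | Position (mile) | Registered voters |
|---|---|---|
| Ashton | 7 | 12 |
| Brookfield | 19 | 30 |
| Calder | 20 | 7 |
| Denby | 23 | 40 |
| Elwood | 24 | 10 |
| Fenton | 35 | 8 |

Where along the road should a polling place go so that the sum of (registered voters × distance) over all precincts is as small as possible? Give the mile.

x = 23

For a sum of weighted absolute distances on a line, the optimum is the weighted median (not the mean). Total weight W = 107; half-weight = 53.5.
Sort by position and accumulate weight:
  mile 7 (Ashton, w=12) → cum 12
  mile 19 (Brookfield, w=30) → cum 42
  mile 20 (Calder, w=7) → cum 49
  mile 23 (Denby, w=40) → cum 89  ≥ 53.5 → median here
  mile 24 (Elwood, w=10) → cum 99
  mile 35 (Fenton, w=8) → cum 107
Optimal location: mile 23.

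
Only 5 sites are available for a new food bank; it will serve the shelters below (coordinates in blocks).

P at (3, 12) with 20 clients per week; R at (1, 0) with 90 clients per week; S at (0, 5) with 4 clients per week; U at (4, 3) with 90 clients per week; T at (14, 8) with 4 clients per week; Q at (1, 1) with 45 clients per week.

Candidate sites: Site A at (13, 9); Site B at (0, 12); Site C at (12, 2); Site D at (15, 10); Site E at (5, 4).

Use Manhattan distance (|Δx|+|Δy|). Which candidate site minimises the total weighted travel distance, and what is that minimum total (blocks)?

Site E, total 1491 blocks

Total weighted distance at each candidate:
  Site A (13, 9): total = 4476
  Site B (0, 12): total = 3040
  Site C (12, 2): total = 2992
  Site D (15, 10): total = 5187
  Site E (5, 4): total = 1491
Minimum is at Site E with total 1491 blocks.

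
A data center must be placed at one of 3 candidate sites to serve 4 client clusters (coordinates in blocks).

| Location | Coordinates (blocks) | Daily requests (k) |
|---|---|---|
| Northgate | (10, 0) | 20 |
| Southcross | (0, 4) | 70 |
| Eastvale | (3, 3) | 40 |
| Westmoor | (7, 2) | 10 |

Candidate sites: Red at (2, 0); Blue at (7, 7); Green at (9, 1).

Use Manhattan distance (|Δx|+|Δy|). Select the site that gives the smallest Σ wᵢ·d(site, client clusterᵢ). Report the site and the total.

Total weighted distance at each candidate:
  Red (2, 0): total = 810
  Blue (7, 7): total = 1270
  Green (9, 1): total = 1230
Minimum is at Red with total 810 blocks.

Red, total 810 blocks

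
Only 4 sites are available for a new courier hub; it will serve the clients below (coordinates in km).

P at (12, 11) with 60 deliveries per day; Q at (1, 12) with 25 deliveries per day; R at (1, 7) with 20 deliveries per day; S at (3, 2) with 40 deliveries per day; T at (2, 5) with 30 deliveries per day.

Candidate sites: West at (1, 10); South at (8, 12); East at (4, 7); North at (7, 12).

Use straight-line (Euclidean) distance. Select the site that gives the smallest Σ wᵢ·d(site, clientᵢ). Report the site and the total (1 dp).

Total weighted distance at each candidate:
  West (1, 10): total = 1255.5
  South (8, 12): total = 1318.2
  East (4, 7): total = 1031.2
  North (7, 12): total = 1301.0
Minimum is at East with total 1031.2 km.

East, total 1031.2 km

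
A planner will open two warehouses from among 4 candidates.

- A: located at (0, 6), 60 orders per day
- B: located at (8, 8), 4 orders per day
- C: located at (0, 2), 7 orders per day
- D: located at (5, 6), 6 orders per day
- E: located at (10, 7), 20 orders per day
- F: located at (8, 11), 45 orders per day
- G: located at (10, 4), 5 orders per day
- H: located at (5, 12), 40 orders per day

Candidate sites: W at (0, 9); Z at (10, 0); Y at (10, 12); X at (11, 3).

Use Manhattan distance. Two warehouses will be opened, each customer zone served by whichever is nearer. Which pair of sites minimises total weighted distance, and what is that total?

Evaluate every pair (each demand assigned to the nearer of the two):
  {W, Y}: total = 776
  {W, X}: total = 1189
  {W, Z}: total = 1243
  {Y, X}: total = 1447
  {Z, Y}: total = 1589
  {Z, X}: total = 2215
Best pair: {W, Y} with total 776.

{W, Y}, total 776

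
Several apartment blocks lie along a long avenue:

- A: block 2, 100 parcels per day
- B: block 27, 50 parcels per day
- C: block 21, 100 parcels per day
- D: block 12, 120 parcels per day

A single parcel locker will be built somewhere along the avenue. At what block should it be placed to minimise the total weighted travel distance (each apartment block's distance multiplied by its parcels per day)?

For a sum of weighted absolute distances on a line, the optimum is the weighted median (not the mean). Total weight W = 370; half-weight = 185.
Sort by position and accumulate weight:
  block 2 (A, w=100) → cum 100
  block 12 (D, w=120) → cum 220  ≥ 185 → median here
  block 21 (C, w=100) → cum 320
  block 27 (B, w=50) → cum 370
Optimal location: block 12.

x = 12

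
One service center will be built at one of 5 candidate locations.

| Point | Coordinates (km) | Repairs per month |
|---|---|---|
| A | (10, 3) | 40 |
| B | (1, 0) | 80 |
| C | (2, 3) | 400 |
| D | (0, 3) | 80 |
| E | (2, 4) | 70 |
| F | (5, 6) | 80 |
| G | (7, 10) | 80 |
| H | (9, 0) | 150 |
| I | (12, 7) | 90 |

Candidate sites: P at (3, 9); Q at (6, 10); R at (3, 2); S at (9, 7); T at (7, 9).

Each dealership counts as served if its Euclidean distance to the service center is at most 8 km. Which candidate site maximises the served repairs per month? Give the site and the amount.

Coverage radius r = 8 km; a point is covered iff (Δx)²+(Δy)² ≤ 8² = 64.
  P (3, 9): covers {C, D, E, F, G} → 710
  Q (6, 10): covers {E, F, G, I} → 320
  R (3, 2): covers {A, B, C, D, E, F, H} → 900
  S (9, 7): covers {A, E, F, G, H, I} → 510
  T (7, 9): covers {A, C, E, F, G, I} → 760
Maximum coverage at R: 900 repairs per month.

R, covering 900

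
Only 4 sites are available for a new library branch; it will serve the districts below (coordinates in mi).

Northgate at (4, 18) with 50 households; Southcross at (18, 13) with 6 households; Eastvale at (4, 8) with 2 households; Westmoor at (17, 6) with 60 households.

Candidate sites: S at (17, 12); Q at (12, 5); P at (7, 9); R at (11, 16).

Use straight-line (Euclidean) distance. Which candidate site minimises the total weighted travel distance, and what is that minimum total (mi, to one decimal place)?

Total weighted distance at each candidate:
  S (17, 12): total = 1111.6
  Q (12, 5): total = 1146.2
  P (7, 9): total = 1177.3
  R (11, 16): total = 1130.7
Minimum is at S with total 1111.6 mi.

S, total 1111.6 mi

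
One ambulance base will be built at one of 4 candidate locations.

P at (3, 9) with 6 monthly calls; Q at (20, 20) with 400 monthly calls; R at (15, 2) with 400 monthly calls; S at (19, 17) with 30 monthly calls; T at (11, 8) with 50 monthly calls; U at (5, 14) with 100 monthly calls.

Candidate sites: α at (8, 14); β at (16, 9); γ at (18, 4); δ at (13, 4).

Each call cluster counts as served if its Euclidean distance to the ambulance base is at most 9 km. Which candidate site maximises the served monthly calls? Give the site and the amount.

β, covering 480

Coverage radius r = 9 km; a point is covered iff (Δx)²+(Δy)² ≤ 9² = 81.
  α (8, 14): covers {P, T, U} → 156
  β (16, 9): covers {R, S, T} → 480
  γ (18, 4): covers {R, T} → 450
  δ (13, 4): covers {R, T} → 450
Maximum coverage at β: 480 monthly calls.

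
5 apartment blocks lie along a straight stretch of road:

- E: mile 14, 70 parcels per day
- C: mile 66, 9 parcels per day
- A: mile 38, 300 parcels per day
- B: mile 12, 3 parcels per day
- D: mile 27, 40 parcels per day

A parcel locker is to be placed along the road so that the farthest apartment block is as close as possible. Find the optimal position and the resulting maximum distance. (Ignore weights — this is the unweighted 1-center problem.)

The 1-center on a line is the midpoint of the two extreme points: leftmost at 12, rightmost at 66.
Optimal location = (12 + 66)/2 = 39; maximum distance = (66 − 12)/2 = 27.

location 39, max distance 27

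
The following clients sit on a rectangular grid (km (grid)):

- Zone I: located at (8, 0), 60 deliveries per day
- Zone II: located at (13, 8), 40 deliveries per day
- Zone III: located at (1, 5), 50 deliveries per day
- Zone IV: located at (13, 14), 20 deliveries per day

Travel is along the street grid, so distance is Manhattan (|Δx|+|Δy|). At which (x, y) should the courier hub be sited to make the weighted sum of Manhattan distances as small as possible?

Manhattan distance separates: Σwᵢ(|x−xᵢ|+|y−yᵢ|) = Σwᵢ|x−xᵢ| + Σwᵢ|y−yᵢ|, so x and y are optimised independently as 1-D weighted medians.
Total weight W = 170; half = 85.
x-coordinate, sorted with cumulative weight:
  x=1 (Zone III, w=50) cum 50
  x=8 (Zone I, w=60) cum 110  ← median
  x=13 (Zone II, w=40) cum 150
  x=13 (Zone IV, w=20) cum 170
⇒ x* = 8
y-coordinate, sorted with cumulative weight:
  y=0 (Zone I, w=60) cum 60
  y=5 (Zone III, w=50) cum 110  ← median
  y=8 (Zone II, w=40) cum 150
  y=14 (Zone IV, w=20) cum 170
⇒ y* = 5

(8, 5)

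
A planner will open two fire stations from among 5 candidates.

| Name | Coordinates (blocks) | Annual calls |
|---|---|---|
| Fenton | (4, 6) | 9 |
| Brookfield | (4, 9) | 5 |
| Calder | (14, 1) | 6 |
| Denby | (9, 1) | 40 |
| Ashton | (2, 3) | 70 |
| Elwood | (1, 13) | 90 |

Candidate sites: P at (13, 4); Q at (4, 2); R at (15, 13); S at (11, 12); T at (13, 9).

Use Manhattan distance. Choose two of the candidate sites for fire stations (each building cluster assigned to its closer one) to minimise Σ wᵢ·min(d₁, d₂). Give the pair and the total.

Evaluate every pair (each demand assigned to the nearer of the two):
  {Q, S}: total = 1577
  {P, Q}: total = 1805
  {Q, T}: total = 1835
  {Q, R}: total = 1847
  {P, S}: total = 2283
  {P, R}: total = 2573
  {P, T}: total = 2728
  {S, T}: total = 2867
  {R, S}: total = 3015
  {R, T}: total = 3137
Best pair: {Q, S} with total 1577.

{Q, S}, total 1577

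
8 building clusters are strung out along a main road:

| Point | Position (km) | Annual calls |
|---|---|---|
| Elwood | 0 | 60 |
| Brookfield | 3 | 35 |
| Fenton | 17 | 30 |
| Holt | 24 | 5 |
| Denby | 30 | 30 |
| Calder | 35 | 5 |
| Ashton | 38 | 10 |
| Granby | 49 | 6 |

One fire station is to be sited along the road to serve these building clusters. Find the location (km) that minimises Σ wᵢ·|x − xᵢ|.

x = 3

For a sum of weighted absolute distances on a line, the optimum is the weighted median (not the mean). Total weight W = 181; half-weight = 90.5.
Sort by position and accumulate weight:
  km 0 (Elwood, w=60) → cum 60
  km 3 (Brookfield, w=35) → cum 95  ≥ 90.5 → median here
  km 17 (Fenton, w=30) → cum 125
  km 24 (Holt, w=5) → cum 130
  km 30 (Denby, w=30) → cum 160
  km 35 (Calder, w=5) → cum 165
  km 38 (Ashton, w=10) → cum 175
  km 49 (Granby, w=6) → cum 181
Optimal location: km 3.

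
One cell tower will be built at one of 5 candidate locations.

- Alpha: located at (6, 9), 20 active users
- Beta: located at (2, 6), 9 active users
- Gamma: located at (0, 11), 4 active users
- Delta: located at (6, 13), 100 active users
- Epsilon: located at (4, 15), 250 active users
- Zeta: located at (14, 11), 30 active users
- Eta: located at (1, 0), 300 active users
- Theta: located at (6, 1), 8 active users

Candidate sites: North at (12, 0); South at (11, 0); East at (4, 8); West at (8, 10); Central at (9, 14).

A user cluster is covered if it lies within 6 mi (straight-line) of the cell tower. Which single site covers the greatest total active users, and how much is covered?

Coverage radius r = 6 mi; a point is covered iff (Δx)²+(Δy)² ≤ 6² = 36.
  North (12, 0): covers {none} → 0
  South (11, 0): covers {Theta} → 8
  East (4, 8): covers {Alpha, Beta, Gamma, Delta} → 133
  West (8, 10): covers {Alpha, Delta} → 120
  Central (9, 14): covers {Alpha, Delta, Epsilon, Zeta} → 400
Maximum coverage at Central: 400 active users.

Central, covering 400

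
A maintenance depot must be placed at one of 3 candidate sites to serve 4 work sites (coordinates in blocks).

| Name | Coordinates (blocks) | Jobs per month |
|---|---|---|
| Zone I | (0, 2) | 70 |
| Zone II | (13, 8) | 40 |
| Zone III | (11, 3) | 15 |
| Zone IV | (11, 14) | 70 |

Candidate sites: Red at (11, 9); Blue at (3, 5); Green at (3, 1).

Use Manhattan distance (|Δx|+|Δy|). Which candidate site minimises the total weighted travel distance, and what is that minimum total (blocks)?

Red, total 1820 blocks

Total weighted distance at each candidate:
  Red (11, 9): total = 1820
  Blue (3, 5): total = 2280
  Green (3, 1): total = 2580
Minimum is at Red with total 1820 blocks.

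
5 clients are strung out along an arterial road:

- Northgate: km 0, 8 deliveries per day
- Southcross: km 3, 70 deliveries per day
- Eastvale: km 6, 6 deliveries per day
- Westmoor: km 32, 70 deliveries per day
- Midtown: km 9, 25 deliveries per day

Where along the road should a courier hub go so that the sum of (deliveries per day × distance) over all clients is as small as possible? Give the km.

x = 9

For a sum of weighted absolute distances on a line, the optimum is the weighted median (not the mean). Total weight W = 179; half-weight = 89.5.
Sort by position and accumulate weight:
  km 0 (Northgate, w=8) → cum 8
  km 3 (Southcross, w=70) → cum 78
  km 6 (Eastvale, w=6) → cum 84
  km 9 (Midtown, w=25) → cum 109  ≥ 89.5 → median here
  km 32 (Westmoor, w=70) → cum 179
Optimal location: km 9.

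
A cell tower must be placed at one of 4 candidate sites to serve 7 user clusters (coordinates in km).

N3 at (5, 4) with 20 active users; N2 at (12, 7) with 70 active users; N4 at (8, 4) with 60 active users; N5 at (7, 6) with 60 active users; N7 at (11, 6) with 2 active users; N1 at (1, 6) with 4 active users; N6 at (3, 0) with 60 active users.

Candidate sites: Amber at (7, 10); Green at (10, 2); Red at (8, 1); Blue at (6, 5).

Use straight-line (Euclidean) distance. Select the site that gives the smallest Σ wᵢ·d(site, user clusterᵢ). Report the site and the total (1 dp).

Total weighted distance at each candidate:
  Amber (7, 10): total = 1826.0
  Green (10, 2): total = 1438.8
  Red (8, 1): total = 1427.6
  Blue (6, 5): total = 1070.5
Minimum is at Blue with total 1070.5 km.

Blue, total 1070.5 km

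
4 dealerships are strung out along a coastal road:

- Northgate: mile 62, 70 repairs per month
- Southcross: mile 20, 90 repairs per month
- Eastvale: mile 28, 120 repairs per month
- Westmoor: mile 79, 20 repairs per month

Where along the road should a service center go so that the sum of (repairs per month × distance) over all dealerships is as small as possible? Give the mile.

x = 28

For a sum of weighted absolute distances on a line, the optimum is the weighted median (not the mean). Total weight W = 300; half-weight = 150.
Sort by position and accumulate weight:
  mile 20 (Southcross, w=90) → cum 90
  mile 28 (Eastvale, w=120) → cum 210  ≥ 150 → median here
  mile 62 (Northgate, w=70) → cum 280
  mile 79 (Westmoor, w=20) → cum 300
Optimal location: mile 28.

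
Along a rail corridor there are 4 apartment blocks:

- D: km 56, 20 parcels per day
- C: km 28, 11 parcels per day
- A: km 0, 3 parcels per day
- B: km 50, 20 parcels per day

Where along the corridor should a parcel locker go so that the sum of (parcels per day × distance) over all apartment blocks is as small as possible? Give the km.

x = 50

For a sum of weighted absolute distances on a line, the optimum is the weighted median (not the mean). Total weight W = 54; half-weight = 27.
Sort by position and accumulate weight:
  km 0 (A, w=3) → cum 3
  km 28 (C, w=11) → cum 14
  km 50 (B, w=20) → cum 34  ≥ 27 → median here
  km 56 (D, w=20) → cum 54
Optimal location: km 50.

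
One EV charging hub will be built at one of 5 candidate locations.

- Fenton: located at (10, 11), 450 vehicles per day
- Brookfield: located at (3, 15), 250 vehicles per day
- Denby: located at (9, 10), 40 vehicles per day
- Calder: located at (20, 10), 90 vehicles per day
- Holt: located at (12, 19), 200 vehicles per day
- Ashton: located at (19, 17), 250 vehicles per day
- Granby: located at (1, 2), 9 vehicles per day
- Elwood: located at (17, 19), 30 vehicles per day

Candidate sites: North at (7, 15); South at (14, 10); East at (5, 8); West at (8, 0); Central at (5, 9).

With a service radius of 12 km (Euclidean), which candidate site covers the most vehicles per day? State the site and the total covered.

South, covering 1060

Coverage radius r = 12 km; a point is covered iff (Δx)²+(Δy)² ≤ 12² = 144.
  North (7, 15): covers {Fenton, Brookfield, Denby, Holt, Elwood} → 970
  South (14, 10): covers {Fenton, Denby, Calder, Holt, Ashton, Elwood} → 1060
  East (5, 8): covers {Fenton, Brookfield, Denby, Granby} → 749
  West (8, 0): covers {Fenton, Denby, Granby} → 499
  Central (5, 9): covers {Fenton, Brookfield, Denby, Granby} → 749
Maximum coverage at South: 1060 vehicles per day.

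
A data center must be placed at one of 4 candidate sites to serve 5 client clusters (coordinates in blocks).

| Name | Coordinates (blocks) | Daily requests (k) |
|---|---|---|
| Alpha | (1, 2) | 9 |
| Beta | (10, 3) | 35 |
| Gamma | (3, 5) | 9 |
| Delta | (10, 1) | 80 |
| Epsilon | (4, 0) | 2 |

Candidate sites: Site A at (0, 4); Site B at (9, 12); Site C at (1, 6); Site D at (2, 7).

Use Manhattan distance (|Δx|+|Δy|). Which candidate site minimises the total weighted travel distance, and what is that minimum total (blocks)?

Total weighted distance at each candidate:
  Site A (0, 4): total = 1504
  Site B (9, 12): total = 1623
  Site C (1, 6): total = 1621
  Site D (2, 7): total = 1639
Minimum is at Site A with total 1504 blocks.

Site A, total 1504 blocks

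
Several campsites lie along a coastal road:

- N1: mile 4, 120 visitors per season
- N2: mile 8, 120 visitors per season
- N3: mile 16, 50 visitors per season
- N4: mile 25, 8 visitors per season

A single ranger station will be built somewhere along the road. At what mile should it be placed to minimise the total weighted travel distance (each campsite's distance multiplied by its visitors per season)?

For a sum of weighted absolute distances on a line, the optimum is the weighted median (not the mean). Total weight W = 298; half-weight = 149.
Sort by position and accumulate weight:
  mile 4 (N1, w=120) → cum 120
  mile 8 (N2, w=120) → cum 240  ≥ 149 → median here
  mile 16 (N3, w=50) → cum 290
  mile 25 (N4, w=8) → cum 298
Optimal location: mile 8.

x = 8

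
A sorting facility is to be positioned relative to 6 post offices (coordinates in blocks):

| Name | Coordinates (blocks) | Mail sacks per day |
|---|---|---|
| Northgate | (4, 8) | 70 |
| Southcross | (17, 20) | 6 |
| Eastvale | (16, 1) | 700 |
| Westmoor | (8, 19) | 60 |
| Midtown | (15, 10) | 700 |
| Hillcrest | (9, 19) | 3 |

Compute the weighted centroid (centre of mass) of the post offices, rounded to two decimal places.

The minimiser of Σwᵢ‖p−pᵢ‖² is the weighted centroid p* = (Σwᵢpᵢ)/(Σwᵢ).
Σwᵢ = 1539.
Σwᵢxᵢ = 70·4 + 6·17 + 700·16 + 60·8 + 700·15 + 3·9 = 22589.
Σwᵢyᵢ = 70·8 + 6·20 + 700·1 + 60·19 + 700·10 + 3·19 = 9577.
x* = 22589/1539 = 14.68, y* = 9577/1539 = 6.22.

(14.68, 6.22)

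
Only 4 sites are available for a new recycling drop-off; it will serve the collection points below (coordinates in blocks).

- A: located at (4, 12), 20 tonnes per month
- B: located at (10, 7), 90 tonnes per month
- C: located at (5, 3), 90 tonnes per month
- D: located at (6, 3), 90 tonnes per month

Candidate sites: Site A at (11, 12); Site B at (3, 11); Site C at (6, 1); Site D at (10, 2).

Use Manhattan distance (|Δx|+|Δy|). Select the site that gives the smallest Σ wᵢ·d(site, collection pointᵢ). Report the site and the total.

Site C, total 1610 blocks

Total weighted distance at each candidate:
  Site A (11, 12): total = 3290
  Site B (3, 11): total = 2920
  Site C (6, 1): total = 1610
  Site D (10, 2): total = 1760
Minimum is at Site C with total 1610 blocks.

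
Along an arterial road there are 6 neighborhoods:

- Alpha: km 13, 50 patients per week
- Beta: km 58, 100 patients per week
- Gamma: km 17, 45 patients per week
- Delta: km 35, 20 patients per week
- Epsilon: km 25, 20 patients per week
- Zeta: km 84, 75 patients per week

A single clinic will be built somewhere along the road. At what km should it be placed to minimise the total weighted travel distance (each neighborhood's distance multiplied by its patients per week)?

For a sum of weighted absolute distances on a line, the optimum is the weighted median (not the mean). Total weight W = 310; half-weight = 155.
Sort by position and accumulate weight:
  km 13 (Alpha, w=50) → cum 50
  km 17 (Gamma, w=45) → cum 95
  km 25 (Epsilon, w=20) → cum 115
  km 35 (Delta, w=20) → cum 135
  km 58 (Beta, w=100) → cum 235  ≥ 155 → median here
  km 84 (Zeta, w=75) → cum 310
Optimal location: km 58.

x = 58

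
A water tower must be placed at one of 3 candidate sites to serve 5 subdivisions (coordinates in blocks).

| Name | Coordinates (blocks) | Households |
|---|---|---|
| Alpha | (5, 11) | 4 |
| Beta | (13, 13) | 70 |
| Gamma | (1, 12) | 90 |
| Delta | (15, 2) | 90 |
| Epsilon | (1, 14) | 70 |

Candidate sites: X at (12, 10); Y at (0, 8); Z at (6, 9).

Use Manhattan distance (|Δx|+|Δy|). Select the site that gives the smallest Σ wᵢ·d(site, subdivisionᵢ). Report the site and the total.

X, total 3522 blocks

Total weighted distance at each candidate:
  X (12, 10): total = 3522
  Y (0, 8): total = 4122
  Z (6, 9): total = 3642
Minimum is at X with total 3522 blocks.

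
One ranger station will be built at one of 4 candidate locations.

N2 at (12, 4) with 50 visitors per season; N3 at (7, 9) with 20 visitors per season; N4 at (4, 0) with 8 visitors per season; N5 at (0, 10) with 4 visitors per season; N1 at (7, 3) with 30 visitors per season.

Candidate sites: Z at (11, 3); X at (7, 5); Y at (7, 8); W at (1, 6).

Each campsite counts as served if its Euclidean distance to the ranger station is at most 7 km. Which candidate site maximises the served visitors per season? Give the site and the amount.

X, covering 108

Coverage radius r = 7 km; a point is covered iff (Δx)²+(Δy)² ≤ 7² = 49.
  Z (11, 3): covers {N2, N1} → 80
  X (7, 5): covers {N2, N3, N4, N1} → 108
  Y (7, 8): covers {N2, N3, N1} → 100
  W (1, 6): covers {N3, N4, N5, N1} → 62
Maximum coverage at X: 108 visitors per season.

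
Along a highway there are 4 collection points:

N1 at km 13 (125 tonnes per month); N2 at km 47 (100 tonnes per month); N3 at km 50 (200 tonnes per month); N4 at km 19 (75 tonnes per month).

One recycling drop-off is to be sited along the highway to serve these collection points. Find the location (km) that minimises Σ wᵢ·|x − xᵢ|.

x = 47

For a sum of weighted absolute distances on a line, the optimum is the weighted median (not the mean). Total weight W = 500; half-weight = 250.
Sort by position and accumulate weight:
  km 13 (N1, w=125) → cum 125
  km 19 (N4, w=75) → cum 200
  km 47 (N2, w=100) → cum 300  ≥ 250 → median here
  km 50 (N3, w=200) → cum 500
Optimal location: km 47.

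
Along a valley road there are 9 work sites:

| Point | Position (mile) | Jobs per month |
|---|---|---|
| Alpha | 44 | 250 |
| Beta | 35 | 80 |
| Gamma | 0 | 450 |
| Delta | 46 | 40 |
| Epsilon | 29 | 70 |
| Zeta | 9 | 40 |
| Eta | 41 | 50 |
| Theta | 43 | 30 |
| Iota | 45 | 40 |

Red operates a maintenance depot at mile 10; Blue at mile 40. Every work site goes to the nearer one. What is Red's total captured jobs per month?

The indifferent point is the midpoint (10+40)/2 = 25; work sites left of it (closer to Red at 10) go to Red, those right go to Blue.
  Gamma at 0 (w=450) → Red
  Zeta at 9 (w=40) → Red
  Epsilon at 29 (w=70) → Blue
  Beta at 35 (w=80) → Blue
  Eta at 41 (w=50) → Blue
  Theta at 43 (w=30) → Blue
  Alpha at 44 (w=250) → Blue
  Iota at 45 (w=40) → Blue
  Delta at 46 (w=40) → Blue
Red captures 490; Blue captures 560.

490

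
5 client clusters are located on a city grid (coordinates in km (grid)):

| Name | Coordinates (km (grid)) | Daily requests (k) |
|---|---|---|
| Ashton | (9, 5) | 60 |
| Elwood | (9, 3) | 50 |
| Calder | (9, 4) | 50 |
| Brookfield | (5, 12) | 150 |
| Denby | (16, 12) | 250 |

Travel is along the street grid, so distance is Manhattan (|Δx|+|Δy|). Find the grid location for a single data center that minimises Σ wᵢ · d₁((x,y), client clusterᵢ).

(9, 12)

Manhattan distance separates: Σwᵢ(|x−xᵢ|+|y−yᵢ|) = Σwᵢ|x−xᵢ| + Σwᵢ|y−yᵢ|, so x and y are optimised independently as 1-D weighted medians.
Total weight W = 560; half = 280.
x-coordinate, sorted with cumulative weight:
  x=5 (Brookfield, w=150) cum 150
  x=9 (Ashton, w=60) cum 210
  x=9 (Elwood, w=50) cum 260
  x=9 (Calder, w=50) cum 310  ← median
  x=16 (Denby, w=250) cum 560
⇒ x* = 9
y-coordinate, sorted with cumulative weight:
  y=3 (Elwood, w=50) cum 50
  y=4 (Calder, w=50) cum 100
  y=5 (Ashton, w=60) cum 160
  y=12 (Brookfield, w=150) cum 310  ← median
  y=12 (Denby, w=250) cum 560
⇒ y* = 12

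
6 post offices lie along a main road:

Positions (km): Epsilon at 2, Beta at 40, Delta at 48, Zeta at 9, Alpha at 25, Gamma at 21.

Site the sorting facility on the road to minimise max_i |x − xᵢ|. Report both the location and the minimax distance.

location 25, max distance 23

The 1-center on a line is the midpoint of the two extreme points: leftmost at 2, rightmost at 48.
Optimal location = (2 + 48)/2 = 25; maximum distance = (48 − 2)/2 = 23.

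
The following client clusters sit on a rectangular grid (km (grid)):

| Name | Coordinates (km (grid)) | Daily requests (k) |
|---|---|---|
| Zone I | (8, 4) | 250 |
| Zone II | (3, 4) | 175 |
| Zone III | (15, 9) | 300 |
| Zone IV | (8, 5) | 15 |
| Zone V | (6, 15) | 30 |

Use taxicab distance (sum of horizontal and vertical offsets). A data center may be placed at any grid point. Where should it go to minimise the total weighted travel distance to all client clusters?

(8, 4)

Manhattan distance separates: Σwᵢ(|x−xᵢ|+|y−yᵢ|) = Σwᵢ|x−xᵢ| + Σwᵢ|y−yᵢ|, so x and y are optimised independently as 1-D weighted medians.
Total weight W = 770; half = 385.
x-coordinate, sorted with cumulative weight:
  x=3 (Zone II, w=175) cum 175
  x=6 (Zone V, w=30) cum 205
  x=8 (Zone I, w=250) cum 455  ← median
  x=8 (Zone IV, w=15) cum 470
  x=15 (Zone III, w=300) cum 770
⇒ x* = 8
y-coordinate, sorted with cumulative weight:
  y=4 (Zone I, w=250) cum 250
  y=4 (Zone II, w=175) cum 425  ← median
  y=5 (Zone IV, w=15) cum 440
  y=9 (Zone III, w=300) cum 740
  y=15 (Zone V, w=30) cum 770
⇒ y* = 4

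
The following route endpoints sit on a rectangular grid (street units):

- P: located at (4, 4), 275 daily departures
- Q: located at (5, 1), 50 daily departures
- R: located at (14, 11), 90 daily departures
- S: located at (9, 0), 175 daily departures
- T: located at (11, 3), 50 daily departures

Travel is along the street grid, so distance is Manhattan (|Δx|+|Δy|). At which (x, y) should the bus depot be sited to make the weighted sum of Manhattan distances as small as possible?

Manhattan distance separates: Σwᵢ(|x−xᵢ|+|y−yᵢ|) = Σwᵢ|x−xᵢ| + Σwᵢ|y−yᵢ|, so x and y are optimised independently as 1-D weighted medians.
Total weight W = 640; half = 320.
x-coordinate, sorted with cumulative weight:
  x=4 (P, w=275) cum 275
  x=5 (Q, w=50) cum 325  ← median
  x=9 (S, w=175) cum 500
  x=11 (T, w=50) cum 550
  x=14 (R, w=90) cum 640
⇒ x* = 5
y-coordinate, sorted with cumulative weight:
  y=0 (S, w=175) cum 175
  y=1 (Q, w=50) cum 225
  y=3 (T, w=50) cum 275
  y=4 (P, w=275) cum 550  ← median
  y=11 (R, w=90) cum 640
⇒ y* = 4

(5, 4)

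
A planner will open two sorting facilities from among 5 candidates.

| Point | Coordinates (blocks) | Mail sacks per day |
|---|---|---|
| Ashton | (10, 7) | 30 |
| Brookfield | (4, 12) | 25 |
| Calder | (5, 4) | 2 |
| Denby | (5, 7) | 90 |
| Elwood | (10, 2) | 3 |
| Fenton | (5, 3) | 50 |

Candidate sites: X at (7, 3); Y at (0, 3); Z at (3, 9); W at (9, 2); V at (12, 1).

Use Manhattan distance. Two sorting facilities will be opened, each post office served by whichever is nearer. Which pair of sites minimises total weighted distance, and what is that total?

Evaluate every pair (each demand assigned to the nearer of the two):
  {X, Z}: total = 788
  {Z, W}: total = 905
  {Y, Z}: total = 1025
  {Z, V}: total = 1123
  {X, W}: total = 1129
  {X, V}: total = 1165
  {X, Y}: total = 1168
  {Y, W}: total = 1580
  {W, V}: total = 1630
  {Y, V}: total = 1646
Best pair: {X, Z} with total 788.

{X, Z}, total 788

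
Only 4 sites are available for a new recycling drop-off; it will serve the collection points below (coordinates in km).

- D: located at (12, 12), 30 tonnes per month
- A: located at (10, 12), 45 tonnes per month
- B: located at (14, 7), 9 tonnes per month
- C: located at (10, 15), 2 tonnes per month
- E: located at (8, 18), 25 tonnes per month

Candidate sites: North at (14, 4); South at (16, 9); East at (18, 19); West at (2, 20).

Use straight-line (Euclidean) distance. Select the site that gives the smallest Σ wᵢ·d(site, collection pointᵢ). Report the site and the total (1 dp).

Total weighted distance at each candidate:
  North (14, 4): total = 1081.1
  South (16, 9): total = 795.3
  East (18, 19): total = 1137.9
  West (2, 20): total = 1229.5
Minimum is at South with total 795.3 km.

South, total 795.3 km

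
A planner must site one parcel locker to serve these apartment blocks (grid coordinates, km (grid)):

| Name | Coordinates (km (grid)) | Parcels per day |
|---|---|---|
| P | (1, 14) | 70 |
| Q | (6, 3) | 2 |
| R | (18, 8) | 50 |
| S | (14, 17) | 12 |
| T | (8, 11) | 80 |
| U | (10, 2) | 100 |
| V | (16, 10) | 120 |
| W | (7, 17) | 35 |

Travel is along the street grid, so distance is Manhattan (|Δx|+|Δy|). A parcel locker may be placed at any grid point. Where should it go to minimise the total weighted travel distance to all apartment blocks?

(10, 10)

Manhattan distance separates: Σwᵢ(|x−xᵢ|+|y−yᵢ|) = Σwᵢ|x−xᵢ| + Σwᵢ|y−yᵢ|, so x and y are optimised independently as 1-D weighted medians.
Total weight W = 469; half = 234.5.
x-coordinate, sorted with cumulative weight:
  x=1 (P, w=70) cum 70
  x=6 (Q, w=2) cum 72
  x=7 (W, w=35) cum 107
  x=8 (T, w=80) cum 187
  x=10 (U, w=100) cum 287  ← median
  x=14 (S, w=12) cum 299
  x=16 (V, w=120) cum 419
  x=18 (R, w=50) cum 469
⇒ x* = 10
y-coordinate, sorted with cumulative weight:
  y=2 (U, w=100) cum 100
  y=3 (Q, w=2) cum 102
  y=8 (R, w=50) cum 152
  y=10 (V, w=120) cum 272  ← median
  y=11 (T, w=80) cum 352
  y=14 (P, w=70) cum 422
  y=17 (S, w=12) cum 434
  y=17 (W, w=35) cum 469
⇒ y* = 10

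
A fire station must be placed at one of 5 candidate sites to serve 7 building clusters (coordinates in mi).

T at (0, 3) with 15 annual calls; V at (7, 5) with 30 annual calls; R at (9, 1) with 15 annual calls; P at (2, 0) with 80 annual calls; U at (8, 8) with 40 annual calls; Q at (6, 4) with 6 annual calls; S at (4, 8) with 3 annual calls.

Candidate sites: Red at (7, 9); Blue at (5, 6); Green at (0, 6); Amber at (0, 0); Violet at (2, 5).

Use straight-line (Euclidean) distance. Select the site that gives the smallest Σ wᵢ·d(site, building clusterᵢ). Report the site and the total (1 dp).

Blue, total 951.6 mi

Total weighted distance at each candidate:
  Red (7, 9): total = 1302.3
  Blue (5, 6): total = 951.6
  Green (0, 6): total = 1298.7
  Amber (0, 0): total = 1121.5
  Violet (2, 5): total = 1017.2
Minimum is at Blue with total 951.6 mi.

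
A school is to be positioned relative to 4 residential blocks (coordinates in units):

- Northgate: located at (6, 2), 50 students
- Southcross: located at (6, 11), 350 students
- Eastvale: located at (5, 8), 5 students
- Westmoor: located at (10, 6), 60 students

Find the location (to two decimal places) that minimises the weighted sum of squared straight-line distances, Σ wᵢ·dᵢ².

The minimiser of Σwᵢ‖p−pᵢ‖² is the weighted centroid p* = (Σwᵢpᵢ)/(Σwᵢ).
Σwᵢ = 465.
Σwᵢxᵢ = 50·6 + 350·6 + 5·5 + 60·10 = 3025.
Σwᵢyᵢ = 50·2 + 350·11 + 5·8 + 60·6 = 4350.
x* = 3025/465 = 6.51, y* = 4350/465 = 9.35.

(6.51, 9.35)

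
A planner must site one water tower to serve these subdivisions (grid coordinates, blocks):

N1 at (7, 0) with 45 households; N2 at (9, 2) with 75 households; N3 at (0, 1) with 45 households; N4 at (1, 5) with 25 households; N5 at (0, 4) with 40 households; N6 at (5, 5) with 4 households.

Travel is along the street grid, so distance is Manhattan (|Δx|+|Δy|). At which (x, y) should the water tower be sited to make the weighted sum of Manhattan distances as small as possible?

Manhattan distance separates: Σwᵢ(|x−xᵢ|+|y−yᵢ|) = Σwᵢ|x−xᵢ| + Σwᵢ|y−yᵢ|, so x and y are optimised independently as 1-D weighted medians.
Total weight W = 234; half = 117.
x-coordinate, sorted with cumulative weight:
  x=0 (N3, w=45) cum 45
  x=0 (N5, w=40) cum 85
  x=1 (N4, w=25) cum 110
  x=5 (N6, w=4) cum 114
  x=7 (N1, w=45) cum 159  ← median
  x=9 (N2, w=75) cum 234
⇒ x* = 7
y-coordinate, sorted with cumulative weight:
  y=0 (N1, w=45) cum 45
  y=1 (N3, w=45) cum 90
  y=2 (N2, w=75) cum 165  ← median
  y=4 (N5, w=40) cum 205
  y=5 (N4, w=25) cum 230
  y=5 (N6, w=4) cum 234
⇒ y* = 2

(7, 2)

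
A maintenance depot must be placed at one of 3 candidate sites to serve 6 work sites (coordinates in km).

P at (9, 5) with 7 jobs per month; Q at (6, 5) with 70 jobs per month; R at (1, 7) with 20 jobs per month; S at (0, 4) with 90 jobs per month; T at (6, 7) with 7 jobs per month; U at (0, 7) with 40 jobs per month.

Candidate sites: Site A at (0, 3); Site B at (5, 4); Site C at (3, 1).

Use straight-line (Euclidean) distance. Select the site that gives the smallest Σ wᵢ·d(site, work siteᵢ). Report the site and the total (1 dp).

Site A, total 890.2 km

Total weighted distance at each candidate:
  Site A (0, 3): total = 890.2
  Site B (5, 4): total = 933.2
  Site C (3, 1): total = 1224.1
Minimum is at Site A with total 890.2 km.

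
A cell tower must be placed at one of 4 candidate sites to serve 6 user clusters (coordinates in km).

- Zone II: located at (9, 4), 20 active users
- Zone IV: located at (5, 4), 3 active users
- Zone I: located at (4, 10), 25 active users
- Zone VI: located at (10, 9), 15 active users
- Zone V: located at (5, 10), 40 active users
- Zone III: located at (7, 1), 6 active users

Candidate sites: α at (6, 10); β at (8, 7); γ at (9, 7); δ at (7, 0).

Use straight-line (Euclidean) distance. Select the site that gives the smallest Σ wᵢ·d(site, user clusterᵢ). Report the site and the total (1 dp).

Total weighted distance at each candidate:
  α (6, 10): total = 358.6
  β (8, 7): total = 449.6
  γ (9, 7): total = 492.3
  δ (7, 0): total = 920.1
Minimum is at α with total 358.6 km.

α, total 358.6 km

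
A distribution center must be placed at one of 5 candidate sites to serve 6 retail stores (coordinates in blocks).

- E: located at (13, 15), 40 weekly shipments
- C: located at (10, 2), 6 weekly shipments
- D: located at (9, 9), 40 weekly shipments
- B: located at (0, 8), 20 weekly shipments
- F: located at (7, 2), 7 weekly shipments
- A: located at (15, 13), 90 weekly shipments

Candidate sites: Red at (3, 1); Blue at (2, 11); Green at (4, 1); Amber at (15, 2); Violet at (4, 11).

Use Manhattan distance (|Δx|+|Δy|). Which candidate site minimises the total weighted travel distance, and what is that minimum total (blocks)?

Violet, total 2284 blocks

Total weighted distance at each candidate:
  Red (3, 1): total = 3963
  Blue (2, 11): total = 2610
  Green (4, 1): total = 3800
  Amber (15, 2): total = 2616
  Violet (4, 11): total = 2284
Minimum is at Violet with total 2284 blocks.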